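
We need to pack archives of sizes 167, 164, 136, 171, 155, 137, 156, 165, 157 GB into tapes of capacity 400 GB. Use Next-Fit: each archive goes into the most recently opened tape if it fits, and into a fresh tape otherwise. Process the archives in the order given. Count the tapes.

5 tapes

tape 1: place 167 GB, 233 GB left
tape 1: place 164 GB, 69 GB left
tape 2: place 136 GB, 264 GB left
tape 2: place 171 GB, 93 GB left
tape 3: place 155 GB, 245 GB left
tape 3: place 137 GB, 108 GB left
tape 4: place 156 GB, 244 GB left
tape 4: place 165 GB, 79 GB left
tape 5: place 157 GB, 243 GB left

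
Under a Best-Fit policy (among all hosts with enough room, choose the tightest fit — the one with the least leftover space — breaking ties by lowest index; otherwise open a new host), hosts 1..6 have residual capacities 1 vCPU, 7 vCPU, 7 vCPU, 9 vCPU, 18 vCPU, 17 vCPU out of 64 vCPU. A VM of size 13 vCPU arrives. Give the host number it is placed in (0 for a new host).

6

Hosts with room: host 5 (18 vCPU), host 6 (17 vCPU).
Tightest fit is host 6 with 17 vCPU free.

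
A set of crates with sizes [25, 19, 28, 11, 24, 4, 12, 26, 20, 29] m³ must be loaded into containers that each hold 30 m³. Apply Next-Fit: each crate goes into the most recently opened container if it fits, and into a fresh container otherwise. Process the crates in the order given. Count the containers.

Put 25 m³ in container 1; 5 m³ remain.
Put 19 m³ in container 2; 11 m³ remain.
Put 28 m³ in container 3; 2 m³ remain.
Put 11 m³ in container 4; 19 m³ remain.
Put 24 m³ in container 5; 6 m³ remain.
Put 4 m³ in container 5; 2 m³ remain.
Put 12 m³ in container 6; 18 m³ remain.
Put 26 m³ in container 7; 4 m³ remain.
Put 20 m³ in container 8; 10 m³ remain.
Put 29 m³ in container 9; 1 m³ remain.
Final containers: [25] [19] [28] [11] [24,4] [12] [26] [20] [29].

9 containers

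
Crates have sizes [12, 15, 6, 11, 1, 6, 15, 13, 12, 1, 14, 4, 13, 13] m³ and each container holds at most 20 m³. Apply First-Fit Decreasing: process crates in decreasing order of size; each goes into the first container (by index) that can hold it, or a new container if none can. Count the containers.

Sorted descending: 15, 15, 14, 13, 13, 13, 12, 12, 11, 6, 6, 4, 1, 1.
Put 15 m³ in container 1; 5 m³ remain.
Put 15 m³ in container 2; 5 m³ remain.
Put 14 m³ in container 3; 6 m³ remain.
Put 13 m³ in container 4; 7 m³ remain.
Put 13 m³ in container 5; 7 m³ remain.
Put 13 m³ in container 6; 7 m³ remain.
Put 12 m³ in container 7; 8 m³ remain.
Put 12 m³ in container 8; 8 m³ remain.
Put 11 m³ in container 9; 9 m³ remain.
Put 6 m³ in container 3; 0 m³ remain.
Put 6 m³ in container 4; 1 m³ remain.
Put 4 m³ in container 1; 1 m³ remain.
Put 1 m³ in container 1; 0 m³ remain.
Put 1 m³ in container 2; 4 m³ remain.
Final containers: [15,4,1] [15,1] [14,6] [13,6] [13] [13] [12] [12] [11].

9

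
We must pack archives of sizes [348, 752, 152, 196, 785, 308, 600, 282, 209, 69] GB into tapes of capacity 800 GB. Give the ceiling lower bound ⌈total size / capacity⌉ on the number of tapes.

5

Total size = 348 + 752 + 152 + 196 + 785 + 308 + 600 + 282 + 209 + 69 = 3701 GB.
⌈3701 / 800⌉ = 5.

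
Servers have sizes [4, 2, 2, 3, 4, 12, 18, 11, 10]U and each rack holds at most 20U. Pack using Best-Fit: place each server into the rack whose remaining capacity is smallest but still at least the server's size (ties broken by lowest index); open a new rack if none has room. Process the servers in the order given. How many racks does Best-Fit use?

5

rack 1: place 4U, 16U left
rack 1: place 2U, 14U left
rack 1: place 2U, 12U left
rack 1: place 3U, 9U left
rack 1: place 4U, 5U left
rack 2: place 12U, 8U left
rack 3: place 18U, 2U left
rack 4: place 11U, 9U left
rack 5: place 10U, 10U left
Final racks: [4,2,2,3,4] [12] [18] [11] [10].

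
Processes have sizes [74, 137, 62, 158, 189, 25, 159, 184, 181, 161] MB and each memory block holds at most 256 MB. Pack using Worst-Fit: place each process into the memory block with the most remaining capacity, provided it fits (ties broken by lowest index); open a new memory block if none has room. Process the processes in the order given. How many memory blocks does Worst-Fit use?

Put 74 MB in memory block 1; 182 MB remain.
Put 137 MB in memory block 1; 45 MB remain.
Put 62 MB in memory block 2; 194 MB remain.
Put 158 MB in memory block 2; 36 MB remain.
Put 189 MB in memory block 3; 67 MB remain.
Put 25 MB in memory block 3; 42 MB remain.
Put 159 MB in memory block 4; 97 MB remain.
Put 184 MB in memory block 5; 72 MB remain.
Put 181 MB in memory block 6; 75 MB remain.
Put 161 MB in memory block 7; 95 MB remain.
Final memory blocks: [74,137] [62,158] [189,25] [159] [184] [181] [161].

7 memory blocks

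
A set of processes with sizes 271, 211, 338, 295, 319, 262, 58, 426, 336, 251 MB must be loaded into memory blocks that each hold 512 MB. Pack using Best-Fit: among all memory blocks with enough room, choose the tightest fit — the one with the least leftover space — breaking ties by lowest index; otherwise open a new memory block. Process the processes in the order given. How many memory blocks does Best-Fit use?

memory block 1: place 271 MB, 241 MB left
memory block 1: place 211 MB, 30 MB left
memory block 2: place 338 MB, 174 MB left
memory block 3: place 295 MB, 217 MB left
memory block 4: place 319 MB, 193 MB left
memory block 5: place 262 MB, 250 MB left
memory block 2: place 58 MB, 116 MB left
memory block 6: place 426 MB, 86 MB left
memory block 7: place 336 MB, 176 MB left
memory block 8: place 251 MB, 261 MB left
Final memory blocks: [271,211] [338,58] [295] [319] [262] [426] [336] [251].

8 memory blocks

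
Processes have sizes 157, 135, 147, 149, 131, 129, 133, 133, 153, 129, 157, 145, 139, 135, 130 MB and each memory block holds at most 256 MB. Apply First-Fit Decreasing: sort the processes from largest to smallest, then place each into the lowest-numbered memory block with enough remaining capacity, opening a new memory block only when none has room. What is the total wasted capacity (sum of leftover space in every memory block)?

1738

Sorted descending: 157, 157, 153, 149, 147, 145, 139, 135, 135, 133, 133, 131, 130, 129, 129.
Put 157 MB in memory block 1; 99 MB remain.
Put 157 MB in memory block 2; 99 MB remain.
Put 153 MB in memory block 3; 103 MB remain.
Put 149 MB in memory block 4; 107 MB remain.
Put 147 MB in memory block 5; 109 MB remain.
Put 145 MB in memory block 6; 111 MB remain.
Put 139 MB in memory block 7; 117 MB remain.
Put 135 MB in memory block 8; 121 MB remain.
Put 135 MB in memory block 9; 121 MB remain.
Put 133 MB in memory block 10; 123 MB remain.
Put 133 MB in memory block 11; 123 MB remain.
Put 131 MB in memory block 12; 125 MB remain.
Put 130 MB in memory block 13; 126 MB remain.
Put 129 MB in memory block 14; 127 MB remain.
Put 129 MB in memory block 15; 127 MB remain.
15 memory blocks × 256 MB = 3840 MB; used 2102 MB; unused 1738 MB.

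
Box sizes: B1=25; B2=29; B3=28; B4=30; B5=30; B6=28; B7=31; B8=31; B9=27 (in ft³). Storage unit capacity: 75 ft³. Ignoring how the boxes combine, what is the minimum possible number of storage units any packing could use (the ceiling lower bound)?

4

Total size = 25 + 29 + 28 + 30 + 30 + 28 + 31 + 31 + 27 = 259 ft³.
⌈259 / 75⌉ = 4.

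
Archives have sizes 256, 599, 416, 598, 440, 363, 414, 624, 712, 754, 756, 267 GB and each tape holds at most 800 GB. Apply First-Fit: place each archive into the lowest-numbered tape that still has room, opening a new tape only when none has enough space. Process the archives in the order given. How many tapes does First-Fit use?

9

tape 1: place 256 GB, 544 GB left
tape 2: place 599 GB, 201 GB left
tape 1: place 416 GB, 128 GB left
tape 3: place 598 GB, 202 GB left
tape 4: place 440 GB, 360 GB left
tape 5: place 363 GB, 437 GB left
tape 5: place 414 GB, 23 GB left
tape 6: place 624 GB, 176 GB left
tape 7: place 712 GB, 88 GB left
tape 8: place 754 GB, 46 GB left
tape 9: place 756 GB, 44 GB left
tape 4: place 267 GB, 93 GB left
Final tapes: [256,416] [599] [598] [440,267] [363,414] [624] [712] [754] [756].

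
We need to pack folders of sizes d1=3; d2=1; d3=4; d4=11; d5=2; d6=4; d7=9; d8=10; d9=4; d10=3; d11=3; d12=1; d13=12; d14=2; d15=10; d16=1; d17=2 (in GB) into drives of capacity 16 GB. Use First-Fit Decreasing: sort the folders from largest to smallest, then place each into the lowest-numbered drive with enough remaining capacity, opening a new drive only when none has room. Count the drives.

Sorted descending: 12, 11, 10, 10, 9, 4, 4, 4, 3, 3, 3, 2, 2, 2, 1, 1, 1.
drive 1: place 12 GB, 4 GB left
drive 2: place 11 GB, 5 GB left
drive 3: place 10 GB, 6 GB left
drive 4: place 10 GB, 6 GB left
drive 5: place 9 GB, 7 GB left
drive 1: place 4 GB, 0 GB left
drive 2: place 4 GB, 1 GB left
drive 3: place 4 GB, 2 GB left
drive 4: place 3 GB, 3 GB left
drive 4: place 3 GB, 0 GB left
drive 5: place 3 GB, 4 GB left
drive 3: place 2 GB, 0 GB left
drive 5: place 2 GB, 2 GB left
drive 5: place 2 GB, 0 GB left
drive 2: place 1 GB, 0 GB left
drive 6: place 1 GB, 15 GB left
drive 6: place 1 GB, 14 GB left

6 drives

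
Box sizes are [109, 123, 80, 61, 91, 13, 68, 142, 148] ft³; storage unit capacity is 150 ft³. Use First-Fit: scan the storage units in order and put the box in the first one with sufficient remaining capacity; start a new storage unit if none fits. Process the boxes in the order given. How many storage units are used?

Put 109 ft³ in storage unit 1; 41 ft³ remain.
Put 123 ft³ in storage unit 2; 27 ft³ remain.
Put 80 ft³ in storage unit 3; 70 ft³ remain.
Put 61 ft³ in storage unit 3; 9 ft³ remain.
Put 91 ft³ in storage unit 4; 59 ft³ remain.
Put 13 ft³ in storage unit 1; 28 ft³ remain.
Put 68 ft³ in storage unit 5; 82 ft³ remain.
Put 142 ft³ in storage unit 6; 8 ft³ remain.
Put 148 ft³ in storage unit 7; 2 ft³ remain.
Final storage units: [109,13] [123] [80,61] [91] [68] [142] [148].

7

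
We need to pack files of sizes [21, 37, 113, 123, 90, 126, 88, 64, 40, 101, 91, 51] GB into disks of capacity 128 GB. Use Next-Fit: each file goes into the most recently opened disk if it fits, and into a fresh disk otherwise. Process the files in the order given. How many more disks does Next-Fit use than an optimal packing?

2

Next-Fit: [21,37] [113] [123] [90] [126] [88] [64,40] [101] [91] [51] → 10 disks.
Total size 945 GB; any packing needs at least ⌈945/128⌉ = 8 disks.
An optimal packing achieves that bound: [126] [123] [113] [101,21] [91,37] [90] [88,40] [64,51] → 8 disks.
Excess: 10 − 8 = 2.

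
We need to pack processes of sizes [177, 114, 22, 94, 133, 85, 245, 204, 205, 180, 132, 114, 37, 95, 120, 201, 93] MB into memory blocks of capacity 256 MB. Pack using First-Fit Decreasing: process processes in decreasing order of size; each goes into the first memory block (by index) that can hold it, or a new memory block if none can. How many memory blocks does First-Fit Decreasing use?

11

Sorted descending: 245, 205, 204, 201, 180, 177, 133, 132, 120, 114, 114, 95, 94, 93, 85, 37, 22.
memory block 1: place 245 MB, 11 MB left
memory block 2: place 205 MB, 51 MB left
memory block 3: place 204 MB, 52 MB left
memory block 4: place 201 MB, 55 MB left
memory block 5: place 180 MB, 76 MB left
memory block 6: place 177 MB, 79 MB left
memory block 7: place 133 MB, 123 MB left
memory block 8: place 132 MB, 124 MB left
memory block 7: place 120 MB, 3 MB left
memory block 8: place 114 MB, 10 MB left
memory block 9: place 114 MB, 142 MB left
memory block 9: place 95 MB, 47 MB left
memory block 10: place 94 MB, 162 MB left
memory block 10: place 93 MB, 69 MB left
memory block 11: place 85 MB, 171 MB left
memory block 2: place 37 MB, 14 MB left
memory block 3: place 22 MB, 30 MB left
Final memory blocks: [245] [205,37] [204,22] [201] [180] [177] [133,120] [132,114] [114,95] [94,93] [85].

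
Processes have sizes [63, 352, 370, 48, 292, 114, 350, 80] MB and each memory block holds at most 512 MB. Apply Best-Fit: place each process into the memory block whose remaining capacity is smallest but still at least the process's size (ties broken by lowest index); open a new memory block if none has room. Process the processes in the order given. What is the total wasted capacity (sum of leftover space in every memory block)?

63 MB → memory block 1 (remaining 449 MB)
352 MB → memory block 1 (remaining 97 MB)
370 MB → memory block 2 (remaining 142 MB)
48 MB → memory block 1 (remaining 49 MB)
292 MB → memory block 3 (remaining 220 MB)
114 MB → memory block 2 (remaining 28 MB)
350 MB → memory block 4 (remaining 162 MB)
80 MB → memory block 4 (remaining 82 MB)
4 memory blocks × 512 MB = 2048 MB; used 1669 MB; unused 379 MB.

379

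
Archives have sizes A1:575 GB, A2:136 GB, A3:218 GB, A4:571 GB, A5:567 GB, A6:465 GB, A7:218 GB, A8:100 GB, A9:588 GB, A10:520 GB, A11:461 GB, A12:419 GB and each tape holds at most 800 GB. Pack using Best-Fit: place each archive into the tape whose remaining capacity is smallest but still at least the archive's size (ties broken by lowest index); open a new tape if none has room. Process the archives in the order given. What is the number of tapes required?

tape 1: place A1 (575 GB), 225 GB left
tape 1: place A2 (136 GB), 89 GB left
tape 2: place A3 (218 GB), 582 GB left
tape 2: place A4 (571 GB), 11 GB left
tape 3: place A5 (567 GB), 233 GB left
tape 4: place A6 (465 GB), 335 GB left
tape 3: place A7 (218 GB), 15 GB left
tape 4: place A8 (100 GB), 235 GB left
tape 5: place A9 (588 GB), 212 GB left
tape 6: place A10 (520 GB), 280 GB left
tape 7: place A11 (461 GB), 339 GB left
tape 8: place A12 (419 GB), 381 GB left
Final tapes: [575,136] [218,571] [567,218] [465,100] [588] [520] [461] [419].

8 tapes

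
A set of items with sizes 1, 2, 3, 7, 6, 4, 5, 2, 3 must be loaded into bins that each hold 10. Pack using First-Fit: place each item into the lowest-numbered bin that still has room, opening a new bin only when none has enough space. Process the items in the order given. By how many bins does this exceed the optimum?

First-Fit: [1,2,3,4] [7,2] [6,3] [5] → 4 bins.
Total size 33; any packing needs at least ⌈33/10⌉ = 4 bins.
So 4 is already optimal.

0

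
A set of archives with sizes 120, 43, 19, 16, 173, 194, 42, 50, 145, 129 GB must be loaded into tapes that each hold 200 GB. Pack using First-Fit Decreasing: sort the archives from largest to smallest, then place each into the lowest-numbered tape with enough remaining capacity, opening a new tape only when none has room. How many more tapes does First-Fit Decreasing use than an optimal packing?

0

First-Fit Decreasing: [194] [173,19] [145,50] [129,43,16] [120,42] → 5 tapes.
Total size 931 GB; any packing needs at least ⌈931/200⌉ = 5 tapes.
So 5 is already optimal.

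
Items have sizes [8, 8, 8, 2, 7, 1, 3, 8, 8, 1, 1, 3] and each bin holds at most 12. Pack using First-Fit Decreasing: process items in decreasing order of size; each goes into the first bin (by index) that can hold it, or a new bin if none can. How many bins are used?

6

Sorted descending: 8, 8, 8, 8, 8, 7, 3, 3, 2, 1, 1, 1.
8 → bin 1 (remaining 4)
8 → bin 2 (remaining 4)
8 → bin 3 (remaining 4)
8 → bin 4 (remaining 4)
8 → bin 5 (remaining 4)
7 → bin 6 (remaining 5)
3 → bin 1 (remaining 1)
3 → bin 2 (remaining 1)
2 → bin 3 (remaining 2)
1 → bin 1 (remaining 0)
1 → bin 2 (remaining 0)
1 → bin 3 (remaining 1)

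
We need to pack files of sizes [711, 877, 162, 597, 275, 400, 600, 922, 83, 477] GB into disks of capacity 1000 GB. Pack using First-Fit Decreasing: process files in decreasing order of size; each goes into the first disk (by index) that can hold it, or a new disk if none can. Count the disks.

6 disks

Sorted descending: 922, 877, 711, 600, 597, 477, 400, 275, 162, 83.
922 GB → disk 1 (remaining 78 GB)
877 GB → disk 2 (remaining 123 GB)
711 GB → disk 3 (remaining 289 GB)
600 GB → disk 4 (remaining 400 GB)
597 GB → disk 5 (remaining 403 GB)
477 GB → disk 6 (remaining 523 GB)
400 GB → disk 4 (remaining 0 GB)
275 GB → disk 3 (remaining 14 GB)
162 GB → disk 5 (remaining 241 GB)
83 GB → disk 2 (remaining 40 GB)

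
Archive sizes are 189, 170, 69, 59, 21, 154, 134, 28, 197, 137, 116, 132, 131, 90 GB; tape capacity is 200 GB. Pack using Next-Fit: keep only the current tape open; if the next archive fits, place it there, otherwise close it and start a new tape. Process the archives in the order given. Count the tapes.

11

189 GB → tape 1 (remaining 11 GB)
170 GB → tape 2 (remaining 30 GB)
69 GB → tape 3 (remaining 131 GB)
59 GB → tape 3 (remaining 72 GB)
21 GB → tape 3 (remaining 51 GB)
154 GB → tape 4 (remaining 46 GB)
134 GB → tape 5 (remaining 66 GB)
28 GB → tape 5 (remaining 38 GB)
197 GB → tape 6 (remaining 3 GB)
137 GB → tape 7 (remaining 63 GB)
116 GB → tape 8 (remaining 84 GB)
132 GB → tape 9 (remaining 68 GB)
131 GB → tape 10 (remaining 69 GB)
90 GB → tape 11 (remaining 110 GB)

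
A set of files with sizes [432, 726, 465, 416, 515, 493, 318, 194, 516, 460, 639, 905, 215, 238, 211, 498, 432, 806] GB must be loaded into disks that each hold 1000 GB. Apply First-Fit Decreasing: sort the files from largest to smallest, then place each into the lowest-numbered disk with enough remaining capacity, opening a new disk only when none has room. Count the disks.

9 disks

Sorted descending: 905, 806, 726, 639, 516, 515, 498, 493, 465, 460, 432, 432, 416, 318, 238, 215, 211, 194.
Put 905 GB in disk 1; 95 GB remain.
Put 806 GB in disk 2; 194 GB remain.
Put 726 GB in disk 3; 274 GB remain.
Put 639 GB in disk 4; 361 GB remain.
Put 516 GB in disk 5; 484 GB remain.
Put 515 GB in disk 6; 485 GB remain.
Put 498 GB in disk 7; 502 GB remain.
Put 493 GB in disk 7; 9 GB remain.
Put 465 GB in disk 5; 19 GB remain.
Put 460 GB in disk 6; 25 GB remain.
Put 432 GB in disk 8; 568 GB remain.
Put 432 GB in disk 8; 136 GB remain.
Put 416 GB in disk 9; 584 GB remain.
Put 318 GB in disk 4; 43 GB remain.
Put 238 GB in disk 3; 36 GB remain.
Put 215 GB in disk 9; 369 GB remain.
Put 211 GB in disk 9; 158 GB remain.
Put 194 GB in disk 2; 0 GB remain.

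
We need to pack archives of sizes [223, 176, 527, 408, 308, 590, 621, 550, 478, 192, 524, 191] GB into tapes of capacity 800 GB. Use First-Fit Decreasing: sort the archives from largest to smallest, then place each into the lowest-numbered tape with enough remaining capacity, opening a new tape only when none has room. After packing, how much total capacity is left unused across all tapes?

Sorted descending: 621, 590, 550, 527, 524, 478, 408, 308, 223, 192, 191, 176.
tape 1: place 621 GB, 179 GB left
tape 2: place 590 GB, 210 GB left
tape 3: place 550 GB, 250 GB left
tape 4: place 527 GB, 273 GB left
tape 5: place 524 GB, 276 GB left
tape 6: place 478 GB, 322 GB left
tape 7: place 408 GB, 392 GB left
tape 6: place 308 GB, 14 GB left
tape 3: place 223 GB, 27 GB left
tape 2: place 192 GB, 18 GB left
tape 4: place 191 GB, 82 GB left
tape 1: place 176 GB, 3 GB left
7 tapes × 800 GB = 5600 GB; used 4788 GB; unused 812 GB.

812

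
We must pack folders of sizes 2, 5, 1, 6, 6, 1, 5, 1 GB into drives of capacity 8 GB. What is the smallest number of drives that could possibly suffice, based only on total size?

Total size = 2 + 5 + 1 + 6 + 6 + 1 + 5 + 1 = 27 GB.
⌈27 / 8⌉ = 4.

4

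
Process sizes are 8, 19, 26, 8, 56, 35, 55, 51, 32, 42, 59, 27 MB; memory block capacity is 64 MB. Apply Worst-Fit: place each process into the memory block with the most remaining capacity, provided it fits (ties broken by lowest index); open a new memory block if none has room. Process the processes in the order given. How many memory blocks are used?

memory block 1: place 8 MB, 56 MB left
memory block 1: place 19 MB, 37 MB left
memory block 1: place 26 MB, 11 MB left
memory block 1: place 8 MB, 3 MB left
memory block 2: place 56 MB, 8 MB left
memory block 3: place 35 MB, 29 MB left
memory block 4: place 55 MB, 9 MB left
memory block 5: place 51 MB, 13 MB left
memory block 6: place 32 MB, 32 MB left
memory block 7: place 42 MB, 22 MB left
memory block 8: place 59 MB, 5 MB left
memory block 6: place 27 MB, 5 MB left

8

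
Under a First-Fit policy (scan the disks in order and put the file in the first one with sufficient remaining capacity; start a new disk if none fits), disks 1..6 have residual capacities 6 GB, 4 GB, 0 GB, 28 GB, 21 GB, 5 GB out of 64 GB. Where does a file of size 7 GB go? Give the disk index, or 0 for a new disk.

4

Disks with room: disk 4 (28 GB), disk 5 (21 GB).
The first with room is disk 4.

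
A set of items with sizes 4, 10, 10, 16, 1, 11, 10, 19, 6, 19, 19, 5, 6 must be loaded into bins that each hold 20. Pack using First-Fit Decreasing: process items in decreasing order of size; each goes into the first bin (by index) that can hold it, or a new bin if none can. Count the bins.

8

Sorted descending: 19, 19, 19, 16, 11, 10, 10, 10, 6, 6, 5, 4, 1.
Put 19 in bin 1; 1 remain.
Put 19 in bin 2; 1 remain.
Put 19 in bin 3; 1 remain.
Put 16 in bin 4; 4 remain.
Put 11 in bin 5; 9 remain.
Put 10 in bin 6; 10 remain.
Put 10 in bin 6; 0 remain.
Put 10 in bin 7; 10 remain.
Put 6 in bin 5; 3 remain.
Put 6 in bin 7; 4 remain.
Put 5 in bin 8; 15 remain.
Put 4 in bin 4; 0 remain.
Put 1 in bin 1; 0 remain.
Final bins: [19,1] [19] [19] [16,4] [11,6] [10,10] [10,6] [5].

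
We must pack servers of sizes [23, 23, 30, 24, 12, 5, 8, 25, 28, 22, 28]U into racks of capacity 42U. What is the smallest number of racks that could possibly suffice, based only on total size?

Total size = 23 + 23 + 30 + 24 + 12 + 5 + 8 + 25 + 28 + 22 + 28 = 228U.
⌈228 / 42⌉ = 6.

6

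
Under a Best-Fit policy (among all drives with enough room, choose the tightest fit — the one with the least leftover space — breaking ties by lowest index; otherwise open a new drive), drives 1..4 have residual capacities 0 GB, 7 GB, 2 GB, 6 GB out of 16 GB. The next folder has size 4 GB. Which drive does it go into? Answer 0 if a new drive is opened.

Drives with room: drive 2 (7 GB), drive 4 (6 GB).
Tightest fit is drive 4 with 6 GB free.

4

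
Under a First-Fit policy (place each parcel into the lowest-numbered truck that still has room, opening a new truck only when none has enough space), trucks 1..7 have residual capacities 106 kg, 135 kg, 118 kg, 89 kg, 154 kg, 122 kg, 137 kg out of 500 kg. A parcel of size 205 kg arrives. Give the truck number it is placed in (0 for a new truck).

0

No truck has ≥ 205 kg free, so a new truck is opened.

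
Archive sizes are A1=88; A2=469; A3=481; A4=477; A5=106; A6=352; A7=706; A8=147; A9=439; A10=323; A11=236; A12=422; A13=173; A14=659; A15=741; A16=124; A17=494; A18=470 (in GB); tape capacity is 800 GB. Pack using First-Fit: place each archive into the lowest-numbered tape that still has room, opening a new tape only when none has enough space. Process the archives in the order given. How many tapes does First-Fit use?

tape 1: place A1 (88 GB), 712 GB left
tape 1: place A2 (469 GB), 243 GB left
tape 2: place A3 (481 GB), 319 GB left
tape 3: place A4 (477 GB), 323 GB left
tape 1: place A5 (106 GB), 137 GB left
tape 4: place A6 (352 GB), 448 GB left
tape 5: place A7 (706 GB), 94 GB left
tape 2: place A8 (147 GB), 172 GB left
tape 4: place A9 (439 GB), 9 GB left
tape 3: place A10 (323 GB), 0 GB left
tape 6: place A11 (236 GB), 564 GB left
tape 6: place A12 (422 GB), 142 GB left
tape 7: place A13 (173 GB), 627 GB left
tape 8: place A14 (659 GB), 141 GB left
tape 9: place A15 (741 GB), 59 GB left
tape 1: place A16 (124 GB), 13 GB left
tape 7: place A17 (494 GB), 133 GB left
tape 10: place A18 (470 GB), 330 GB left
Final tapes: [88,469,106,124] [481,147] [477,323] [352,439] [706] [236,422] [173,494] [659] [741] [470].

10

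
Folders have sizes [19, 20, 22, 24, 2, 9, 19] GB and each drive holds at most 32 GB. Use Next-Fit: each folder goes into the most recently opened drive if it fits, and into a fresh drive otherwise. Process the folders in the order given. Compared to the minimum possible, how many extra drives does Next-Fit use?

0

Next-Fit: [19] [20] [22] [24,2] [9,19] → 5 drives.
5 folders exceed 16 GB (half the capacity), and no two of those can share a drive, so at least 5 drives are needed.
So 5 is already optimal.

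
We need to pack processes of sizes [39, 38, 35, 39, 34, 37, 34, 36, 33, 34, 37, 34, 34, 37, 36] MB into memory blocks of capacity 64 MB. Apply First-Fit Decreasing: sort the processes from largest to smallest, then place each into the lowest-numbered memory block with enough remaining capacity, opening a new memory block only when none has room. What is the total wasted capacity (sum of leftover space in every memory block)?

Sorted descending: 39, 39, 38, 37, 37, 37, 36, 36, 35, 34, 34, 34, 34, 34, 33.
Put 39 MB in memory block 1; 25 MB remain.
Put 39 MB in memory block 2; 25 MB remain.
Put 38 MB in memory block 3; 26 MB remain.
Put 37 MB in memory block 4; 27 MB remain.
Put 37 MB in memory block 5; 27 MB remain.
Put 37 MB in memory block 6; 27 MB remain.
Put 36 MB in memory block 7; 28 MB remain.
Put 36 MB in memory block 8; 28 MB remain.
Put 35 MB in memory block 9; 29 MB remain.
Put 34 MB in memory block 10; 30 MB remain.
Put 34 MB in memory block 11; 30 MB remain.
Put 34 MB in memory block 12; 30 MB remain.
Put 34 MB in memory block 13; 30 MB remain.
Put 34 MB in memory block 14; 30 MB remain.
Put 33 MB in memory block 15; 31 MB remain.
15 memory blocks × 64 MB = 960 MB; used 537 MB; unused 423 MB.

423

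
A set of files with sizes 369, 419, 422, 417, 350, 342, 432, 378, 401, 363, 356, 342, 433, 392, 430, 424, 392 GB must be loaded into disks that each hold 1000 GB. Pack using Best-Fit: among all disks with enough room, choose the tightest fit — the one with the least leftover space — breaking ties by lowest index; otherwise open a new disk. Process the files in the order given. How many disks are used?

Put 369 GB in disk 1; 631 GB remain.
Put 419 GB in disk 1; 212 GB remain.
Put 422 GB in disk 2; 578 GB remain.
Put 417 GB in disk 2; 161 GB remain.
Put 350 GB in disk 3; 650 GB remain.
Put 342 GB in disk 3; 308 GB remain.
Put 432 GB in disk 4; 568 GB remain.
Put 378 GB in disk 4; 190 GB remain.
Put 401 GB in disk 5; 599 GB remain.
Put 363 GB in disk 5; 236 GB remain.
Put 356 GB in disk 6; 644 GB remain.
Put 342 GB in disk 6; 302 GB remain.
Put 433 GB in disk 7; 567 GB remain.
Put 392 GB in disk 7; 175 GB remain.
Put 430 GB in disk 8; 570 GB remain.
Put 424 GB in disk 8; 146 GB remain.
Put 392 GB in disk 9; 608 GB remain.

9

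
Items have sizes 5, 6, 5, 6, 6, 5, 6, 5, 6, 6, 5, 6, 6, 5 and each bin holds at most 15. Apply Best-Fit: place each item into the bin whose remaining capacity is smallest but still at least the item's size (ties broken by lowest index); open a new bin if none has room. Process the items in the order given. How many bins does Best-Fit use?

7

Put 5 in bin 1; 10 remain.
Put 6 in bin 1; 4 remain.
Put 5 in bin 2; 10 remain.
Put 6 in bin 2; 4 remain.
Put 6 in bin 3; 9 remain.
Put 5 in bin 3; 4 remain.
Put 6 in bin 4; 9 remain.
Put 5 in bin 4; 4 remain.
Put 6 in bin 5; 9 remain.
Put 6 in bin 5; 3 remain.
Put 5 in bin 6; 10 remain.
Put 6 in bin 6; 4 remain.
Put 6 in bin 7; 9 remain.
Put 5 in bin 7; 4 remain.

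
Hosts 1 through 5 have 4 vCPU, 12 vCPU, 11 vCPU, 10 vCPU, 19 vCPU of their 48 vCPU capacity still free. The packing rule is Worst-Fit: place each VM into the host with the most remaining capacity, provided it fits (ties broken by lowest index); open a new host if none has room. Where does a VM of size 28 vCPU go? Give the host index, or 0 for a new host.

0

No host has ≥ 28 vCPU free, so a new host is opened.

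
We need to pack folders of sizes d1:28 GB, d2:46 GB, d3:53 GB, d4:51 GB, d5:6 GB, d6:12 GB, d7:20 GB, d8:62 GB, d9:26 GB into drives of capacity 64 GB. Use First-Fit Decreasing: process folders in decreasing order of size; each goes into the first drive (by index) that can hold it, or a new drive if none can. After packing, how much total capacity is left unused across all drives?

Sorted descending: 62, 53, 51, 46, 28, 26, 20, 12, 6.
drive 1: place 62 GB, 2 GB left
drive 2: place 53 GB, 11 GB left
drive 3: place 51 GB, 13 GB left
drive 4: place 46 GB, 18 GB left
drive 5: place 28 GB, 36 GB left
drive 5: place 26 GB, 10 GB left
drive 6: place 20 GB, 44 GB left
drive 3: place 12 GB, 1 GB left
drive 2: place 6 GB, 5 GB left
6 drives × 64 GB = 384 GB; used 304 GB; unused 80 GB.

80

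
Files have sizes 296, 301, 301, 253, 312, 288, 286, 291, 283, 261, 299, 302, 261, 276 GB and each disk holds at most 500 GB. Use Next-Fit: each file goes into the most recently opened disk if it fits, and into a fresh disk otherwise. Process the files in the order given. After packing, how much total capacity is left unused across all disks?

296 GB → disk 1 (remaining 204 GB)
301 GB → disk 2 (remaining 199 GB)
301 GB → disk 3 (remaining 199 GB)
253 GB → disk 4 (remaining 247 GB)
312 GB → disk 5 (remaining 188 GB)
288 GB → disk 6 (remaining 212 GB)
286 GB → disk 7 (remaining 214 GB)
291 GB → disk 8 (remaining 209 GB)
283 GB → disk 9 (remaining 217 GB)
261 GB → disk 10 (remaining 239 GB)
299 GB → disk 11 (remaining 201 GB)
302 GB → disk 12 (remaining 198 GB)
261 GB → disk 13 (remaining 239 GB)
276 GB → disk 14 (remaining 224 GB)
14 disks × 500 GB = 7000 GB; used 4010 GB; unused 2990 GB.

2990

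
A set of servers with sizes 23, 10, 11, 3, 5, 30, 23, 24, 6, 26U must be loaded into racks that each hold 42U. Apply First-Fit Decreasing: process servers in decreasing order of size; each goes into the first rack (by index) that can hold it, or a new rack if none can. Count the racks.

Sorted descending: 30, 26, 24, 23, 23, 11, 10, 6, 5, 3.
30U → rack 1 (remaining 12U)
26U → rack 2 (remaining 16U)
24U → rack 3 (remaining 18U)
23U → rack 4 (remaining 19U)
23U → rack 5 (remaining 19U)
11U → rack 1 (remaining 1U)
10U → rack 2 (remaining 6U)
6U → rack 2 (remaining 0U)
5U → rack 3 (remaining 13U)
3U → rack 3 (remaining 10U)

5 racks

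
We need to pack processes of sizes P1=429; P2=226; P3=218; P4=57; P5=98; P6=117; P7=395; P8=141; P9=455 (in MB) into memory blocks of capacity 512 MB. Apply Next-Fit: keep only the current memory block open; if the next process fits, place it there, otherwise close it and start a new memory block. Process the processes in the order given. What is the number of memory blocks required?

Put P1 (429 MB) in memory block 1; 83 MB remain.
Put P2 (226 MB) in memory block 2; 286 MB remain.
Put P3 (218 MB) in memory block 2; 68 MB remain.
Put P4 (57 MB) in memory block 2; 11 MB remain.
Put P5 (98 MB) in memory block 3; 414 MB remain.
Put P6 (117 MB) in memory block 3; 297 MB remain.
Put P7 (395 MB) in memory block 4; 117 MB remain.
Put P8 (141 MB) in memory block 5; 371 MB remain.
Put P9 (455 MB) in memory block 6; 57 MB remain.

6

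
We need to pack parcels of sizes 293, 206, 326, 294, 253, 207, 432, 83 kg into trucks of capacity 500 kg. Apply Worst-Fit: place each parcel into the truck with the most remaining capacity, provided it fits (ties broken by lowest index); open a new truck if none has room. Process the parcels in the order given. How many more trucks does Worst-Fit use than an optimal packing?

0

Worst-Fit: [293,206] [326] [294,83] [253,207] [432] → 5 trucks.
Total size 2094 kg; any packing needs at least ⌈2094/500⌉ = 5 trucks.
So 5 is already optimal.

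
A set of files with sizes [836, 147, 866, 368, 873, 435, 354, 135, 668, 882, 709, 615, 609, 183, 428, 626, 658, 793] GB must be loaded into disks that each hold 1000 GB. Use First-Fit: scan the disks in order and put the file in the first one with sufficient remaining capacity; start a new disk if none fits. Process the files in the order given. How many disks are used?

13 disks

Put 836 GB in disk 1; 164 GB remain.
Put 147 GB in disk 1; 17 GB remain.
Put 866 GB in disk 2; 134 GB remain.
Put 368 GB in disk 3; 632 GB remain.
Put 873 GB in disk 4; 127 GB remain.
Put 435 GB in disk 3; 197 GB remain.
Put 354 GB in disk 5; 646 GB remain.
Put 135 GB in disk 3; 62 GB remain.
Put 668 GB in disk 6; 332 GB remain.
Put 882 GB in disk 7; 118 GB remain.
Put 709 GB in disk 8; 291 GB remain.
Put 615 GB in disk 5; 31 GB remain.
Put 609 GB in disk 9; 391 GB remain.
Put 183 GB in disk 6; 149 GB remain.
Put 428 GB in disk 10; 572 GB remain.
Put 626 GB in disk 11; 374 GB remain.
Put 658 GB in disk 12; 342 GB remain.
Put 793 GB in disk 13; 207 GB remain.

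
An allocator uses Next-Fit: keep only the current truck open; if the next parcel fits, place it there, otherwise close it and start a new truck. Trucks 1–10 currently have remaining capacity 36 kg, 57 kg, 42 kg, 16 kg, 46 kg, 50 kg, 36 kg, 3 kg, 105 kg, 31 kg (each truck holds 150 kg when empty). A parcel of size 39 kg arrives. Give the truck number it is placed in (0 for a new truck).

0

Next-Fit only looks at truck 10, which has 31 kg free.
39 kg does not fit, so a new truck is opened.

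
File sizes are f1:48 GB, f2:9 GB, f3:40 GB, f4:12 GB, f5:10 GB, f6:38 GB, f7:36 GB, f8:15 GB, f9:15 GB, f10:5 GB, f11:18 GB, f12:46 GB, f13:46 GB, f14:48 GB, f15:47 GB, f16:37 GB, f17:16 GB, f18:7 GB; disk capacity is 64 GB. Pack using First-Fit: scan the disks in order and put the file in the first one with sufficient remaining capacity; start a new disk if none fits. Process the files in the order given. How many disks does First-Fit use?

disk 1: place f1 (48 GB), 16 GB left
disk 1: place f2 (9 GB), 7 GB left
disk 2: place f3 (40 GB), 24 GB left
disk 2: place f4 (12 GB), 12 GB left
disk 2: place f5 (10 GB), 2 GB left
disk 3: place f6 (38 GB), 26 GB left
disk 4: place f7 (36 GB), 28 GB left
disk 3: place f8 (15 GB), 11 GB left
disk 4: place f9 (15 GB), 13 GB left
disk 1: place f10 (5 GB), 2 GB left
disk 5: place f11 (18 GB), 46 GB left
disk 5: place f12 (46 GB), 0 GB left
disk 6: place f13 (46 GB), 18 GB left
disk 7: place f14 (48 GB), 16 GB left
disk 8: place f15 (47 GB), 17 GB left
disk 9: place f16 (37 GB), 27 GB left
disk 6: place f17 (16 GB), 2 GB left
disk 3: place f18 (7 GB), 4 GB left

9 disks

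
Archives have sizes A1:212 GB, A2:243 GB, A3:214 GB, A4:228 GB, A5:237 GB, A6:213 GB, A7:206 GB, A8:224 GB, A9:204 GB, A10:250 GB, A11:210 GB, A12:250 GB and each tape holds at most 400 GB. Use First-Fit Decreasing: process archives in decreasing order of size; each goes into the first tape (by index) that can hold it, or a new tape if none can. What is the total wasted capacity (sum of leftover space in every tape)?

Sorted descending: 250, 250, 243, 237, 228, 224, 214, 213, 212, 210, 206, 204.
tape 1: place 250 GB, 150 GB left
tape 2: place 250 GB, 150 GB left
tape 3: place 243 GB, 157 GB left
tape 4: place 237 GB, 163 GB left
tape 5: place 228 GB, 172 GB left
tape 6: place 224 GB, 176 GB left
tape 7: place 214 GB, 186 GB left
tape 8: place 213 GB, 187 GB left
tape 9: place 212 GB, 188 GB left
tape 10: place 210 GB, 190 GB left
tape 11: place 206 GB, 194 GB left
tape 12: place 204 GB, 196 GB left
12 tapes × 400 GB = 4800 GB; used 2691 GB; unused 2109 GB.

2109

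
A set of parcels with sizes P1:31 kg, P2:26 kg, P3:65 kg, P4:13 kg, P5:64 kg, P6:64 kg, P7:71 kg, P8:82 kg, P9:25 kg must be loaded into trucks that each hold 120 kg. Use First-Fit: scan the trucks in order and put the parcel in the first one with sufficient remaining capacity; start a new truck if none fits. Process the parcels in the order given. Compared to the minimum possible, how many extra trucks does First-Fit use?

1

First-Fit: [31,26,13,25] [65] [64] [64] [71] [82] → 6 trucks.
5 parcels exceed 60 kg (half the capacity), and no two of those can share a truck, so at least 5 trucks are needed.
An optimal packing achieves that bound: [82,31] [71,26,13] [65,25] [64] [64] → 5 trucks.
Excess: 6 − 5 = 1.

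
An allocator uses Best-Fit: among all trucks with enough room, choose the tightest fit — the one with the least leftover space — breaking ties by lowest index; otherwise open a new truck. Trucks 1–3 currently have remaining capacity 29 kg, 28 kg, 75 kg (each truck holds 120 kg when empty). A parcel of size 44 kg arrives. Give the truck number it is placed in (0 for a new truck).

Trucks with room: truck 3 (75 kg).
Tightest fit is truck 3 with 75 kg free.

3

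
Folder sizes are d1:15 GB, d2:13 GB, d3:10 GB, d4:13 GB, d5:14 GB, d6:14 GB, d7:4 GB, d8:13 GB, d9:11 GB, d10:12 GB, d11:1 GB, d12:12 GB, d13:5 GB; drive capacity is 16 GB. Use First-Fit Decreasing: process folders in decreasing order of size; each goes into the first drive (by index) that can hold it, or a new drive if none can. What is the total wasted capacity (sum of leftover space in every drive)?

Sorted descending: 15, 14, 14, 13, 13, 13, 12, 12, 11, 10, 5, 4, 1.
15 GB → drive 1 (remaining 1 GB)
14 GB → drive 2 (remaining 2 GB)
14 GB → drive 3 (remaining 2 GB)
13 GB → drive 4 (remaining 3 GB)
13 GB → drive 5 (remaining 3 GB)
13 GB → drive 6 (remaining 3 GB)
12 GB → drive 7 (remaining 4 GB)
12 GB → drive 8 (remaining 4 GB)
11 GB → drive 9 (remaining 5 GB)
10 GB → drive 10 (remaining 6 GB)
5 GB → drive 9 (remaining 0 GB)
4 GB → drive 7 (remaining 0 GB)
1 GB → drive 1 (remaining 0 GB)
10 drives × 16 GB = 160 GB; used 137 GB; unused 23 GB.

23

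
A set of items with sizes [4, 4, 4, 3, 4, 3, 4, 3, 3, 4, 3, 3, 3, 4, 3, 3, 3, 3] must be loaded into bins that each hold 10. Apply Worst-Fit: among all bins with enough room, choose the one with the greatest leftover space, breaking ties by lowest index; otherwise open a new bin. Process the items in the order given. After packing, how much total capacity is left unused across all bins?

4 → bin 1 (remaining 6)
4 → bin 1 (remaining 2)
4 → bin 2 (remaining 6)
3 → bin 2 (remaining 3)
4 → bin 3 (remaining 6)
3 → bin 3 (remaining 3)
4 → bin 4 (remaining 6)
3 → bin 4 (remaining 3)
3 → bin 2 (remaining 0)
4 → bin 5 (remaining 6)
3 → bin 5 (remaining 3)
3 → bin 3 (remaining 0)
3 → bin 4 (remaining 0)
4 → bin 6 (remaining 6)
3 → bin 6 (remaining 3)
3 → bin 5 (remaining 0)
3 → bin 6 (remaining 0)
3 → bin 7 (remaining 7)
7 bins × 10 = 70; used 61; unused 9.

9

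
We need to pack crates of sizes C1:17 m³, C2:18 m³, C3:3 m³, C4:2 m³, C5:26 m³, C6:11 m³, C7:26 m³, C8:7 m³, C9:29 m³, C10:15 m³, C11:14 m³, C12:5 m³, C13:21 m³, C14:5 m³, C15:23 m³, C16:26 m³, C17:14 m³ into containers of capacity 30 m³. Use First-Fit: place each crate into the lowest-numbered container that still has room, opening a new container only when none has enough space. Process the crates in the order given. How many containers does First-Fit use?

Put C1 (17 m³) in container 1; 13 m³ remain.
Put C2 (18 m³) in container 2; 12 m³ remain.
Put C3 (3 m³) in container 1; 10 m³ remain.
Put C4 (2 m³) in container 1; 8 m³ remain.
Put C5 (26 m³) in container 3; 4 m³ remain.
Put C6 (11 m³) in container 2; 1 m³ remain.
Put C7 (26 m³) in container 4; 4 m³ remain.
Put C8 (7 m³) in container 1; 1 m³ remain.
Put C9 (29 m³) in container 5; 1 m³ remain.
Put C10 (15 m³) in container 6; 15 m³ remain.
Put C11 (14 m³) in container 6; 1 m³ remain.
Put C12 (5 m³) in container 7; 25 m³ remain.
Put C13 (21 m³) in container 7; 4 m³ remain.
Put C14 (5 m³) in container 8; 25 m³ remain.
Put C15 (23 m³) in container 8; 2 m³ remain.
Put C16 (26 m³) in container 9; 4 m³ remain.
Put C17 (14 m³) in container 10; 16 m³ remain.

10 containers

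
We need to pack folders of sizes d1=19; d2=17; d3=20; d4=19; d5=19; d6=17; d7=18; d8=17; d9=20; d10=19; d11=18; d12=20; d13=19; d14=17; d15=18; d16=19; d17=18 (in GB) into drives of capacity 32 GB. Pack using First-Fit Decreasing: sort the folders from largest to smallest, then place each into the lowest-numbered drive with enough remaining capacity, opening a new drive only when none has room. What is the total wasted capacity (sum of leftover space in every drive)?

230

Sorted descending: 20, 20, 20, 19, 19, 19, 19, 19, 19, 18, 18, 18, 18, 17, 17, 17, 17.
drive 1: place 20 GB, 12 GB left
drive 2: place 20 GB, 12 GB left
drive 3: place 20 GB, 12 GB left
drive 4: place 19 GB, 13 GB left
drive 5: place 19 GB, 13 GB left
drive 6: place 19 GB, 13 GB left
drive 7: place 19 GB, 13 GB left
drive 8: place 19 GB, 13 GB left
drive 9: place 19 GB, 13 GB left
drive 10: place 18 GB, 14 GB left
drive 11: place 18 GB, 14 GB left
drive 12: place 18 GB, 14 GB left
drive 13: place 18 GB, 14 GB left
drive 14: place 17 GB, 15 GB left
drive 15: place 17 GB, 15 GB left
drive 16: place 17 GB, 15 GB left
drive 17: place 17 GB, 15 GB left
17 drives × 32 GB = 544 GB; used 314 GB; unused 230 GB.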